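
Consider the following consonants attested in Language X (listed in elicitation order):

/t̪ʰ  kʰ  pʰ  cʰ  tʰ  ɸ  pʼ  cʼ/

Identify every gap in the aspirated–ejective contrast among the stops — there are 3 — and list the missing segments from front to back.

bilabial: aspirated /pʰ/, ejective /pʼ/.
dental: aspirated /t̪ʰ/, ejective —.
alveolar: aspirated /tʰ/, ejective —.
palatal: aspirated /cʰ/, ejective /cʼ/.
velar: aspirated /kʰ/, ejective —.
Gaps, from front to back: dental lacks ejective (/t̪ʼ/); alveolar lacks ejective (/tʼ/); velar lacks ejective (/kʼ/).

/t̪ʼ/, /tʼ/, /kʼ/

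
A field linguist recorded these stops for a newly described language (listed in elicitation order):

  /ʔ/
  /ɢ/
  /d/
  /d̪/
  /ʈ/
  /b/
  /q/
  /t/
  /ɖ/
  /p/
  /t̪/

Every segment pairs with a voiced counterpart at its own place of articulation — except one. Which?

/ʔ/

Bilabial: /p/ ~ /b/
Dental: /t̪/ ~ /d̪/
Alveolar: /t/ ~ /d/
Retroflex: /ʈ/ ~ /ɖ/
Uvular: /q/ ~ /ɢ/
Glottal: only /ʔ/ (voiceless); no voiced partner.
So /ʔ/ is the unpaired segment.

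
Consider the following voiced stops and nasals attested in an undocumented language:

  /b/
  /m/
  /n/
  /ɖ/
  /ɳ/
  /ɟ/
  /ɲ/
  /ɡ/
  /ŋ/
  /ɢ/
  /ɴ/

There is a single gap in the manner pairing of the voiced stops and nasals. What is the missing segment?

/d/

Oral stop: /b/ (bilabial), /ɖ/ (retroflex), /ɟ/ (palatal), /ɡ/ (velar), /ɢ/ (uvular).
Nasal: /m/ (bilabial), /n/ (alveolar), /ɳ/ (retroflex), /ɲ/ (palatal), /ŋ/ (velar), /ɴ/ (uvular).
The alveolar row has no oral stop member, so the gap is the alveolar oral stop /d/.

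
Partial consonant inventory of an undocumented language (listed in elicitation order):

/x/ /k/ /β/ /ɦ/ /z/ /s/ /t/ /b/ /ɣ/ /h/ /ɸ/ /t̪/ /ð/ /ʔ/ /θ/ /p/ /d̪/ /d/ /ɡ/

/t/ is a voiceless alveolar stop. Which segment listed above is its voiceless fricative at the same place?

/s/

The voiceless fricative at the same place is a voiceless alveolar fricative — in this inventory, /s/.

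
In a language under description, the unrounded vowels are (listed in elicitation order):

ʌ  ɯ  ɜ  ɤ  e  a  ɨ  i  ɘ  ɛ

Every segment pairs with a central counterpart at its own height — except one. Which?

/a/

High: /i/ ~ /ɨ/ ~ /ɯ/
High-mid: /e/ ~ /ɘ/ ~ /ɤ/
Low-mid: /ɛ/ ~ /ɜ/ ~ /ʌ/
Low: only /a/ (front); no central partner.
So /a/ is the unpaired segment.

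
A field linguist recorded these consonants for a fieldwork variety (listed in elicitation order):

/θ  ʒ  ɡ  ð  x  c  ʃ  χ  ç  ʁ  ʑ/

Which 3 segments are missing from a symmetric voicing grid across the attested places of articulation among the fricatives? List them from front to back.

/ɕ/, /ʝ/, /ɣ/

dental: voiceless /θ/, voiced /ð/.
postalveolar: voiceless /ʃ/, voiced /ʒ/.
alveolo-palatal: voiceless —, voiced /ʑ/.
palatal: voiceless /ç/, voiced —.
velar: voiceless /x/, voiced —.
uvular: voiceless /χ/, voiced /ʁ/.
Gaps, from front to back: alveolo-palatal lacks voiceless (/ɕ/); palatal lacks voiced (/ʝ/); velar lacks voiced (/ɣ/).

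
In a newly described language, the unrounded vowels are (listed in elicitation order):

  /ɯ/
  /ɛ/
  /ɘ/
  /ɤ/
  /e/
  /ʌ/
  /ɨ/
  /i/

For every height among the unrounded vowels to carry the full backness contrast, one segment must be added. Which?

Front: /i/ (high), /e/ (high-mid), /ɛ/ (low-mid).
Central: /ɨ/ (high), /ɘ/ (high-mid).
Back: /ɯ/ (high), /ɤ/ (high-mid), /ʌ/ (low-mid).
The low-mid row has no central member, so the gap is the low-mid central unrounded vowel /ɜ/.

/ɜ/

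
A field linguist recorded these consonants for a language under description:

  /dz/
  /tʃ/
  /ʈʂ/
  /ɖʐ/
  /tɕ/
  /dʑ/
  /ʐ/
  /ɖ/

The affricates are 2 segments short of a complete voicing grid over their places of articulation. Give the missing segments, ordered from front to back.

/ts/, /dʒ/

place of articulation  voiceless  voiced  
alveolar          —         dz      
postalveolar      tʃ        —       
retroflex         ʈʂ        ɖʐ      
alveolo-palatal   tɕ        dʑ      
Gaps, from front to back: alveolar lacks voiceless (/ts/); postalveolar lacks voiced (/dʒ/).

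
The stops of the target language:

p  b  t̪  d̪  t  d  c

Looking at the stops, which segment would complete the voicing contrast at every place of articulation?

bilabial: voiceless /p/, voiced /b/.
dental: voiceless /t̪/, voiced /d̪/.
alveolar: voiceless /t/, voiced /d/.
palatal: voiceless /c/, voiced —.
The palatal row has no voiced member, so the gap is the voiced palatal stop /ɟ/.

/ɟ/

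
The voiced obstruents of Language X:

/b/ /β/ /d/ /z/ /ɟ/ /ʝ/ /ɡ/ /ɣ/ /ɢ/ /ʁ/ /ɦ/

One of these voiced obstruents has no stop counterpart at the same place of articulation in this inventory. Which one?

/ɦ/

Bilabial: /b/ ~ /β/
Alveolar: /d/ ~ /z/
Palatal: /ɟ/ ~ /ʝ/
Velar: /ɡ/ ~ /ɣ/
Uvular: /ɢ/ ~ /ʁ/
Glottal: only /ɦ/ (fricative); no stop partner.
So /ɦ/ is the unpaired segment.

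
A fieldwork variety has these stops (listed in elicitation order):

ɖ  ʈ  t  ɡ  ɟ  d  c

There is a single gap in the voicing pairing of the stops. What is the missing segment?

/k/

alveolar: voiceless /t/, voiced /d/.
retroflex: voiceless /ʈ/, voiced /ɖ/.
palatal: voiceless /c/, voiced /ɟ/.
velar: voiceless —, voiced /ɡ/.
The velar row has no voiceless member, so the gap is the voiceless velar stop /k/.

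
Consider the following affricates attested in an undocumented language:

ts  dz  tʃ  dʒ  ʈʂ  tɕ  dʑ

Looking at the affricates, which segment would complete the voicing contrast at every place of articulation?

alveolar: voiceless /ts/, voiced /dz/.
postalveolar: voiceless /tʃ/, voiced /dʒ/.
retroflex: voiceless /ʈʂ/, voiced —.
alveolo-palatal: voiceless /tɕ/, voiced /dʑ/.
The retroflex row has no voiced member, so the gap is the voiced retroflex affricate /ɖʐ/.

/ɖʐ/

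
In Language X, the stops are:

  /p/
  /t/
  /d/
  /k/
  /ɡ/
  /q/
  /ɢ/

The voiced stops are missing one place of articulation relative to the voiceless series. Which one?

Voiceless: /p/ (bilabial), /t/ (alveolar), /k/ (velar), /q/ (uvular).
Voiced: /d/ (alveolar), /ɡ/ (velar), /ɢ/ (uvular).
Every place of articulation has a voiced member except bilabial, where /b/ would be expected.

bilabial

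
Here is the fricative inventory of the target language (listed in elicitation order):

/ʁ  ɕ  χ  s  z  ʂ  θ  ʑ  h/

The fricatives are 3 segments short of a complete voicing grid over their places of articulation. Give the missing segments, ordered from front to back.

Voiceless: /θ/ (dental), /s/ (alveolar), /ʂ/ (retroflex), /ɕ/ (alveolo-palatal), /χ/ (uvular), /h/ (glottal).
Voiced: /z/ (alveolar), /ʑ/ (alveolo-palatal), /ʁ/ (uvular).
Gaps, from front to back: dental lacks voiced (/ð/); retroflex lacks voiced (/ʐ/); glottal lacks voiced (/ɦ/).

/ð/, /ʐ/, /ɦ/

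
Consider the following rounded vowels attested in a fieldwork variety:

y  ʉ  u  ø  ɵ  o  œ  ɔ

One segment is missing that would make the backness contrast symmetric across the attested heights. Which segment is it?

high: front /y/, central /ʉ/, back /u/.
high-mid: front /ø/, central /ɵ/, back /o/.
low-mid: front /œ/, central —, back /ɔ/.
The low-mid row has no central member, so the gap is the low-mid central rounded vowel /ɞ/.

/ɞ/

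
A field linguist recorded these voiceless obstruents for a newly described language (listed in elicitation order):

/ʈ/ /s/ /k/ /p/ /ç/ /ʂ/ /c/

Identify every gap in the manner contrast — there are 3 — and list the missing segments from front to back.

/ɸ/, /t/, /x/

Stop: /p/ (bilabial), /ʈ/ (retroflex), /c/ (palatal), /k/ (velar).
Fricative: /s/ (alveolar), /ʂ/ (retroflex), /ç/ (palatal).
Gaps, from front to back: bilabial lacks fricative (/ɸ/); alveolar lacks stop (/t/); velar lacks fricative (/x/).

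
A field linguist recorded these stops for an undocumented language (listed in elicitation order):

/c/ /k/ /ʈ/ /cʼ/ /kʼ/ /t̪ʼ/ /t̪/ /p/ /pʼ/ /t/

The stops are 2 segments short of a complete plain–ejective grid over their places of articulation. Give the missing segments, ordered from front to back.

/tʼ/, /ʈʼ/

place of articulation  plain     ejective
bilabial          p         pʼ      
dental            t̪        t̪ʼ     
alveolar          t         —       
retroflex         ʈ         —       
palatal           c         cʼ      
velar             k         kʼ      
Gaps, from front to back: alveolar lacks ejective (/tʼ/); retroflex lacks ejective (/ʈʼ/).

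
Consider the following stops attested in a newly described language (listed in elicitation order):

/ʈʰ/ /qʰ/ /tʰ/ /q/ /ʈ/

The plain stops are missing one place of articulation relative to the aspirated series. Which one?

alveolar: plain —, aspirated /tʰ/.
retroflex: plain /ʈ/, aspirated /ʈʰ/.
uvular: plain /q/, aspirated /qʰ/.
Every place of articulation has a plain member except alveolar, where /t/ would be expected.

alveolar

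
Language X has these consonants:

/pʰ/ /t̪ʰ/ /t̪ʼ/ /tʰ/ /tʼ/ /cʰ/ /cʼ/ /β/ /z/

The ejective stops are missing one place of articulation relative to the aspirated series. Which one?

bilabial

bilabial: aspirated /pʰ/, ejective —.
dental: aspirated /t̪ʰ/, ejective /t̪ʼ/.
alveolar: aspirated /tʰ/, ejective /tʼ/.
palatal: aspirated /cʰ/, ejective /cʼ/.
Every place of articulation has an ejective member except bilabial, where /pʼ/ would be expected.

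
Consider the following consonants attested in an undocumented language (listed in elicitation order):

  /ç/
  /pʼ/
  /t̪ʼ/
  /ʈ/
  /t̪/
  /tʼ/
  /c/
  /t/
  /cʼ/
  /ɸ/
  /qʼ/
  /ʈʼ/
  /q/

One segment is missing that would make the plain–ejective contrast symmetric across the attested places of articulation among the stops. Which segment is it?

place of articulation  plain     ejective
bilabial          —         pʼ      
dental            t̪        t̪ʼ     
alveolar          t         tʼ      
retroflex         ʈ         ʈʼ      
palatal           c         cʼ      
uvular            q         qʼ      
The bilabial row has no plain member, so the gap is the plain bilabial stop /p/.

/p/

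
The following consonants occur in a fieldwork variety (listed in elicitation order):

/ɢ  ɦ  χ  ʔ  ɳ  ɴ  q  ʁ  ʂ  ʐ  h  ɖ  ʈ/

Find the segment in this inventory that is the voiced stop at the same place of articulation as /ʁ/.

/ʁ/ is a voiced uvular fricative.
The voiced stop at the same place is a voiced uvular stop — in this inventory, /ɢ/.

/ɢ/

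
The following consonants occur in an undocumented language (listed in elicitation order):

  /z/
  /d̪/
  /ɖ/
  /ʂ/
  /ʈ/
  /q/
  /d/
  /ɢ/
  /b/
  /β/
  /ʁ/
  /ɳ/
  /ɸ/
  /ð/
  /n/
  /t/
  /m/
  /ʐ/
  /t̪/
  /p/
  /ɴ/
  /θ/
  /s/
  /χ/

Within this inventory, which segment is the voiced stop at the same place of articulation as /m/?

/b/

/m/ is a bilabial nasal.
The voiced stop at the same place is a voiced bilabial stop — in this inventory, /b/.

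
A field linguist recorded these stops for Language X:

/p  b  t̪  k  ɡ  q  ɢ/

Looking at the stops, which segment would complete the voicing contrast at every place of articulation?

bilabial: voiceless /p/, voiced /b/.
dental: voiceless /t̪/, voiced —.
velar: voiceless /k/, voiced /ɡ/.
uvular: voiceless /q/, voiced /ɢ/.
The dental row has no voiced member, so the gap is the voiced dental stop /d̪/.

/d̪/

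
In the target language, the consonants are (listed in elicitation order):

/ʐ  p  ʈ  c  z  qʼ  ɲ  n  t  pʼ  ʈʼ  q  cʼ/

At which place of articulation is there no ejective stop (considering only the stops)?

alveolar

bilabial: plain /p/, ejective /pʼ/.
alveolar: plain /t/, ejective —.
retroflex: plain /ʈ/, ejective /ʈʼ/.
palatal: plain /c/, ejective /cʼ/.
uvular: plain /q/, ejective /qʼ/.
Every place of articulation has an ejective member except alveolar, where /tʼ/ would be expected.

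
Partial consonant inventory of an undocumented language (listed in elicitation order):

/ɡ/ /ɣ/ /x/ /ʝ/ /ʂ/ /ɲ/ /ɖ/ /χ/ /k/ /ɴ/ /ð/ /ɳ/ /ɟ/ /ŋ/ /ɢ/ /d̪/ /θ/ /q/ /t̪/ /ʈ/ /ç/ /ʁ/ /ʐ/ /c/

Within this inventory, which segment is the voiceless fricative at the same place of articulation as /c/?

/c/ is a voiceless palatal stop.
The voiceless fricative at the same place is a voiceless palatal fricative — in this inventory, /ç/.

/ç/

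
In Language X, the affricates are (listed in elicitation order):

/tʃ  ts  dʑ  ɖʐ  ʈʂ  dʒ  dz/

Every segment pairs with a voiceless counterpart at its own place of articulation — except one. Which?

Alveolar: /ts/ ~ /dz/
Postalveolar: /tʃ/ ~ /dʒ/
Retroflex: /ʈʂ/ ~ /ɖʐ/
Alveolo-palatal: only /dʑ/ (voiced); no voiceless partner.
So /dʑ/ is the unpaired segment.

/dʑ/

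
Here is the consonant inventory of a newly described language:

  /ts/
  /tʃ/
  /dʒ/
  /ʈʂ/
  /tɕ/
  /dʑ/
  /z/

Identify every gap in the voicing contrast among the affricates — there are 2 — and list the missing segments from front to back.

/dz/, /ɖʐ/

Voiceless: /ts/ (alveolar), /tʃ/ (postalveolar), /ʈʂ/ (retroflex), /tɕ/ (alveolo-palatal).
Voiced: /dʒ/ (postalveolar), /dʑ/ (alveolo-palatal).
Gaps, from front to back: alveolar lacks voiced (/dz/); retroflex lacks voiced (/ɖʐ/).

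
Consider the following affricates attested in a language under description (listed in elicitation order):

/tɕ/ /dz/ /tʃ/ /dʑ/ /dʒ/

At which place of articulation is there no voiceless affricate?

alveolar

Voiceless: /tʃ/ (postalveolar), /tɕ/ (alveolo-palatal).
Voiced: /dz/ (alveolar), /dʒ/ (postalveolar), /dʑ/ (alveolo-palatal).
Every place of articulation has a voiceless member except alveolar, where /ts/ would be expected.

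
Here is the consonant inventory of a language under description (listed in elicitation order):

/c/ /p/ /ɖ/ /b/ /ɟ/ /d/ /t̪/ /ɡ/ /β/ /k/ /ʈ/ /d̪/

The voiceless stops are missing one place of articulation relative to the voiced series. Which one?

alveolar

Voiceless: /p/ (bilabial), /t̪/ (dental), /ʈ/ (retroflex), /c/ (palatal), /k/ (velar).
Voiced: /b/ (bilabial), /d̪/ (dental), /d/ (alveolar), /ɖ/ (retroflex), /ɟ/ (palatal), /ɡ/ (velar).
Every place of articulation has a voiceless member except alveolar, where /t/ would be expected.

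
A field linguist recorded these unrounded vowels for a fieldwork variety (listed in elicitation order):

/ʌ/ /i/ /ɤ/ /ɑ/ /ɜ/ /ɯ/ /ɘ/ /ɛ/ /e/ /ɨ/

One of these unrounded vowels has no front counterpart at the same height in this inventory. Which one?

/ɑ/

High: /i/ ~ /ɨ/ ~ /ɯ/
High-mid: /e/ ~ /ɘ/ ~ /ɤ/
Low-mid: /ɛ/ ~ /ɜ/ ~ /ʌ/
Low: only /ɑ/ (back); no front partner.
So /ɑ/ is the unpaired segment.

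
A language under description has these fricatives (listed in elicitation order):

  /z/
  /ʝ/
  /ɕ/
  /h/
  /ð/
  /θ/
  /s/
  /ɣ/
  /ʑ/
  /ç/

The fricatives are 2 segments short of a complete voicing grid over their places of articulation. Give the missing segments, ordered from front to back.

/x/, /ɦ/

dental: voiceless /θ/, voiced /ð/.
alveolar: voiceless /s/, voiced /z/.
alveolo-palatal: voiceless /ɕ/, voiced /ʑ/.
palatal: voiceless /ç/, voiced /ʝ/.
velar: voiceless —, voiced /ɣ/.
glottal: voiceless /h/, voiced —.
Gaps, from front to back: velar lacks voiceless (/x/); glottal lacks voiced (/ɦ/).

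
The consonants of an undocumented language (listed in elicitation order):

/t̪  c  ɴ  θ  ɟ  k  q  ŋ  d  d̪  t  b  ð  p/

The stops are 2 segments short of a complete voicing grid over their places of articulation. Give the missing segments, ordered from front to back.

/ɡ/, /ɢ/

Voiceless: /p/ (bilabial), /t̪/ (dental), /t/ (alveolar), /c/ (palatal), /k/ (velar), /q/ (uvular).
Voiced: /b/ (bilabial), /d̪/ (dental), /d/ (alveolar), /ɟ/ (palatal).
Gaps, from front to back: velar lacks voiced (/ɡ/); uvular lacks voiced (/ɢ/).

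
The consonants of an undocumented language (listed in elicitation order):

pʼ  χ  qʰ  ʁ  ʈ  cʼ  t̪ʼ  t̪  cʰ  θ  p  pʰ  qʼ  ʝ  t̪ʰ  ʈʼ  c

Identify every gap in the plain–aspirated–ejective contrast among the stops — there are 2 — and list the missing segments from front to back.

/ʈʰ/, /q/

bilabial: plain /p/, aspirated /pʰ/, ejective /pʼ/.
dental: plain /t̪/, aspirated /t̪ʰ/, ejective /t̪ʼ/.
retroflex: plain /ʈ/, aspirated —, ejective /ʈʼ/.
palatal: plain /c/, aspirated /cʰ/, ejective /cʼ/.
uvular: plain —, aspirated /qʰ/, ejective /qʼ/.
Gaps, from front to back: retroflex lacks aspirated (/ʈʰ/); uvular lacks plain (/q/).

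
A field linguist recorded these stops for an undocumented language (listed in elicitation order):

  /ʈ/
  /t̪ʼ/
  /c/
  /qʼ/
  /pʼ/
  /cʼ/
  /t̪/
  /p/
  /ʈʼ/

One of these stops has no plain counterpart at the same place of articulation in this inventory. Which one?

/qʼ/

Bilabial: /p/ ~ /pʼ/
Dental: /t̪/ ~ /t̪ʼ/
Retroflex: /ʈ/ ~ /ʈʼ/
Palatal: /c/ ~ /cʼ/
Uvular: only /qʼ/ (ejective); no plain partner.
So /qʼ/ is the unpaired segment.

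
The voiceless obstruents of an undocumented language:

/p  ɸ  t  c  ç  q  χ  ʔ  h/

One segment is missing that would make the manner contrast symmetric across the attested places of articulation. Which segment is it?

place of articulation  stop      fricative
bilabial          p         ɸ       
alveolar          t         —       
palatal           c         ç       
uvular            q         χ       
glottal           ʔ         h       
The alveolar row has no fricative member, so the gap is the alveolar fricative /s/.

/s/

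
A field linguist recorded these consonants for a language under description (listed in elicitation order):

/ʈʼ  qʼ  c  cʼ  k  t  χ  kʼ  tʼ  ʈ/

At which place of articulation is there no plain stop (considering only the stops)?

place of articulation  plain     ejective
alveolar          t         tʼ      
retroflex         ʈ         ʈʼ      
palatal           c         cʼ      
velar             k         kʼ      
uvular            —         qʼ      
Every place of articulation has a plain member except uvular, where /q/ would be expected.

uvular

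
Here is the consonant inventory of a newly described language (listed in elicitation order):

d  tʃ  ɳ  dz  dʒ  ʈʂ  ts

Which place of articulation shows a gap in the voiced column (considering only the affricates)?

Voiceless: /ts/ (alveolar), /tʃ/ (postalveolar), /ʈʂ/ (retroflex).
Voiced: /dz/ (alveolar), /dʒ/ (postalveolar).
Every place of articulation has a voiced member except retroflex, where /ɖʐ/ would be expected.

retroflex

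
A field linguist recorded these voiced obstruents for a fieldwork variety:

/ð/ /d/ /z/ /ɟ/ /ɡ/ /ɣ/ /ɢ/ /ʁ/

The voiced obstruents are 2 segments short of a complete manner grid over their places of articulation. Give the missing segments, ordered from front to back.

Stop: /d/ (alveolar), /ɟ/ (palatal), /ɡ/ (velar), /ɢ/ (uvular).
Fricative: /ð/ (dental), /z/ (alveolar), /ɣ/ (velar), /ʁ/ (uvular).
Gaps, from front to back: dental lacks stop (/d̪/); palatal lacks fricative (/ʝ/).

/d̪/, /ʝ/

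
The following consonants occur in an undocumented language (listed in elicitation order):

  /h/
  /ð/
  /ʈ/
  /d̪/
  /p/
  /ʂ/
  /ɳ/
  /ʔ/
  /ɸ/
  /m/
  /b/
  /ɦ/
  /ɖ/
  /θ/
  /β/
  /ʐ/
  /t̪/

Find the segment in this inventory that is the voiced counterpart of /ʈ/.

/ʈ/ is a voiceless retroflex stop.
The voiced counterpart is a voiced retroflex stop — in this inventory, /ɖ/.

/ɖ/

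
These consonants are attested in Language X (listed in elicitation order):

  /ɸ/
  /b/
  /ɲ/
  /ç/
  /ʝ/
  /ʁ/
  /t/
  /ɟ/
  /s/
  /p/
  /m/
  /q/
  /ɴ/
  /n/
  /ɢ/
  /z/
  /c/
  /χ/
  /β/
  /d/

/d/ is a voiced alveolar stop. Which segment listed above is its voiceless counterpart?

The voiceless counterpart is a voiceless alveolar stop — in this inventory, /t/.

/t/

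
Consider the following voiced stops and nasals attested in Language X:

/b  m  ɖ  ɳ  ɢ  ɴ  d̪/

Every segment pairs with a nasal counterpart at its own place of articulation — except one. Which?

/d̪/

Bilabial: /b/ ~ /m/
Retroflex: /ɖ/ ~ /ɳ/
Uvular: /ɢ/ ~ /ɴ/
Dental: only /d̪/ (oral stop); no nasal partner.
So /d̪/ is the unpaired segment.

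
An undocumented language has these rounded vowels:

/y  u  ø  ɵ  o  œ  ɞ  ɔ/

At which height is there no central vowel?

Front: /y/ (high), /ø/ (high-mid), /œ/ (low-mid).
Central: /ɵ/ (high-mid), /ɞ/ (low-mid).
Back: /u/ (high), /o/ (high-mid), /ɔ/ (low-mid).
Every height has a central member except high, where /ʉ/ would be expected.

high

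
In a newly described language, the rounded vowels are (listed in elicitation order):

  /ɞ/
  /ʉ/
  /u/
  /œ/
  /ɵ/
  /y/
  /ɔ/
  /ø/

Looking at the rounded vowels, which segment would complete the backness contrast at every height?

high: front /y/, central /ʉ/, back /u/.
high-mid: front /ø/, central /ɵ/, back —.
low-mid: front /œ/, central /ɞ/, back /ɔ/.
The high-mid row has no back member, so the gap is the high-mid back rounded vowel /o/.

/o/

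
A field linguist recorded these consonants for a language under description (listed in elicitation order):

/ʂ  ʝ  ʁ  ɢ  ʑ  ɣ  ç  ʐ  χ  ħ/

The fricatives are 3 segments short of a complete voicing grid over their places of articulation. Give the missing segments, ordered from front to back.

/ɕ/, /x/, /ʕ/

place of articulation  voiceless  voiced  
retroflex         ʂ         ʐ       
alveolo-palatal   —         ʑ       
palatal           ç         ʝ       
velar             —         ɣ       
uvular            χ         ʁ       
pharyngeal        ħ         —       
Gaps, from front to back: alveolo-palatal lacks voiceless (/ɕ/); velar lacks voiceless (/x/); pharyngeal lacks voiced (/ʕ/).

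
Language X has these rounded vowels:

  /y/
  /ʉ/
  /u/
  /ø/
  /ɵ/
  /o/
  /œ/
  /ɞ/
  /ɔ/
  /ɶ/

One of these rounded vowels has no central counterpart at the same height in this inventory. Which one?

High: /y/ ~ /ʉ/ ~ /u/
High-mid: /ø/ ~ /ɵ/ ~ /o/
Low-mid: /œ/ ~ /ɞ/ ~ /ɔ/
Low: only /ɶ/ (front); no central partner.
So /ɶ/ is the unpaired segment.

/ɶ/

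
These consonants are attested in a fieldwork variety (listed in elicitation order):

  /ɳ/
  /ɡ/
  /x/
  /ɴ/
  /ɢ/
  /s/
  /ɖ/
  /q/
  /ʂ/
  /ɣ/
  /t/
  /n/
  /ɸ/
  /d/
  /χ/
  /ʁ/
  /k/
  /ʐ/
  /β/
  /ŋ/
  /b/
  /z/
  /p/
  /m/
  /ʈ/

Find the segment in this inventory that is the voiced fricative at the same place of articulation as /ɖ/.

/ɖ/ is a voiced retroflex stop.
The voiced fricative at the same place is a voiced retroflex fricative — in this inventory, /ʐ/.

/ʐ/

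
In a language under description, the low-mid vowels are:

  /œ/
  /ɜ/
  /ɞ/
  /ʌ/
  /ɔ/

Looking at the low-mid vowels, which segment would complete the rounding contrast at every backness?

Unrounded: /ɜ/ (central), /ʌ/ (back).
Rounded: /œ/ (front), /ɞ/ (central), /ɔ/ (back).
The front row has no unrounded member, so the gap is the front unrounded vowel /ɛ/.

/ɛ/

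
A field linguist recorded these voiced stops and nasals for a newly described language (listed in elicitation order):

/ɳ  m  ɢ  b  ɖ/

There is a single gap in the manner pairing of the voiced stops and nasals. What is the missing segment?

/ɴ/

bilabial: oral stop /b/, nasal /m/.
retroflex: oral stop /ɖ/, nasal /ɳ/.
uvular: oral stop /ɢ/, nasal —.
The uvular row has no nasal member, so the gap is the uvular nasal /ɴ/.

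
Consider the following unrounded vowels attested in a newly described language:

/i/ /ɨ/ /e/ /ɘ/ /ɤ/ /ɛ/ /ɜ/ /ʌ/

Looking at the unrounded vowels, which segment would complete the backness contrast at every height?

high: front /i/, central /ɨ/, back —.
high-mid: front /e/, central /ɘ/, back /ɤ/.
low-mid: front /ɛ/, central /ɜ/, back /ʌ/.
The high row has no back member, so the gap is the high back unrounded vowel /ɯ/.

/ɯ/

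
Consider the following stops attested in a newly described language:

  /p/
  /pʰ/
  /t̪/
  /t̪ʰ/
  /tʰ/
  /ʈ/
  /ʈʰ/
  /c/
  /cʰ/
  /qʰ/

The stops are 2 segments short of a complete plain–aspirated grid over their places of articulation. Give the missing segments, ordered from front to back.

/t/, /q/

bilabial: plain /p/, aspirated /pʰ/.
dental: plain /t̪/, aspirated /t̪ʰ/.
alveolar: plain —, aspirated /tʰ/.
retroflex: plain /ʈ/, aspirated /ʈʰ/.
palatal: plain /c/, aspirated /cʰ/.
uvular: plain —, aspirated /qʰ/.
Gaps, from front to back: alveolar lacks plain (/t/); uvular lacks plain (/q/).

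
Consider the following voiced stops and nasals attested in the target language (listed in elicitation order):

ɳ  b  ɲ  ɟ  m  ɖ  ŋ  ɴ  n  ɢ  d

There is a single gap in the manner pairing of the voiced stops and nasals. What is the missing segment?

/ɡ/

place of articulation  oral stop  nasal   
bilabial          b         m       
alveolar          d         n       
retroflex         ɖ         ɳ       
palatal           ɟ         ɲ       
velar             —         ŋ       
uvular            ɢ         ɴ       
The velar row has no oral stop member, so the gap is the velar oral stop /ɡ/.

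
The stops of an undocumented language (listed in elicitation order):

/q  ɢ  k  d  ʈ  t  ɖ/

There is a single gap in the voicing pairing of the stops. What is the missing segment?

/ɡ/

place of articulation  voiceless  voiced  
alveolar          t         d       
retroflex         ʈ         ɖ       
velar             k         —       
uvular            q         ɢ       
The velar row has no voiced member, so the gap is the voiced velar stop /ɡ/.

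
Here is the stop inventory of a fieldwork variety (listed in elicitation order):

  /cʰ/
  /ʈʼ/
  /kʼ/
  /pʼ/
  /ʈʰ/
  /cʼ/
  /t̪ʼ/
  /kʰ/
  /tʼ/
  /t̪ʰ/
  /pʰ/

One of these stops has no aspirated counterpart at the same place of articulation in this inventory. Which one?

/tʼ/

Bilabial: /pʰ/ ~ /pʼ/
Dental: /t̪ʰ/ ~ /t̪ʼ/
Retroflex: /ʈʰ/ ~ /ʈʼ/
Palatal: /cʰ/ ~ /cʼ/
Velar: /kʰ/ ~ /kʼ/
Alveolar: only /tʼ/ (ejective); no aspirated partner.
So /tʼ/ is the unpaired segment.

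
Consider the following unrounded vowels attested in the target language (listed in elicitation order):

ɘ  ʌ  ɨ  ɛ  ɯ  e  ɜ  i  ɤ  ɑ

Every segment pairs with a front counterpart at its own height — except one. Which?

/ɑ/

High: /i/ ~ /ɨ/ ~ /ɯ/
High-mid: /e/ ~ /ɘ/ ~ /ɤ/
Low-mid: /ɛ/ ~ /ɜ/ ~ /ʌ/
Low: only /ɑ/ (back); no front partner.
So /ɑ/ is the unpaired segment.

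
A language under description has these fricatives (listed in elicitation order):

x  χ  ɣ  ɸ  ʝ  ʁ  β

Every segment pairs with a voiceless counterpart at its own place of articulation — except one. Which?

Bilabial: /ɸ/ ~ /β/
Velar: /x/ ~ /ɣ/
Uvular: /χ/ ~ /ʁ/
Palatal: only /ʝ/ (voiced); no voiceless partner.
So /ʝ/ is the unpaired segment.

/ʝ/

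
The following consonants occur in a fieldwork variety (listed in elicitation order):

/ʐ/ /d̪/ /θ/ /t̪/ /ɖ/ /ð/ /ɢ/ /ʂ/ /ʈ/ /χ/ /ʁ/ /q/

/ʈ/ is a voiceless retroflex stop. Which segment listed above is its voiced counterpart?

The voiced counterpart is a voiced retroflex stop — in this inventory, /ɖ/.

/ɖ/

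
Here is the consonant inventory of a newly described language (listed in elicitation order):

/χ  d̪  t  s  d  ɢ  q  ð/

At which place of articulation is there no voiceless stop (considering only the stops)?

dental: voiceless —, voiced /d̪/.
alveolar: voiceless /t/, voiced /d/.
uvular: voiceless /q/, voiced /ɢ/.
Every place of articulation has a voiceless member except dental, where /t̪/ would be expected.

dental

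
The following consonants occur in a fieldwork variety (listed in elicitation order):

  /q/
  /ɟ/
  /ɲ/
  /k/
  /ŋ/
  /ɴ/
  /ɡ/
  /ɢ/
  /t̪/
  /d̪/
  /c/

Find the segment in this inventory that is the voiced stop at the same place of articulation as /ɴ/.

/ɴ/ is an uvular nasal.
The voiced stop at the same place is a voiced uvular stop — in this inventory, /ɢ/.

/ɢ/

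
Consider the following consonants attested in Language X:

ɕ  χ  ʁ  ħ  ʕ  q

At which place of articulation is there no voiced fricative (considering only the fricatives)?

Voiceless: /ɕ/ (alveolo-palatal), /χ/ (uvular), /ħ/ (pharyngeal).
Voiced: /ʁ/ (uvular), /ʕ/ (pharyngeal).
Every place of articulation has a voiced member except alveolo-palatal, where /ʑ/ would be expected.

alveolo-palatal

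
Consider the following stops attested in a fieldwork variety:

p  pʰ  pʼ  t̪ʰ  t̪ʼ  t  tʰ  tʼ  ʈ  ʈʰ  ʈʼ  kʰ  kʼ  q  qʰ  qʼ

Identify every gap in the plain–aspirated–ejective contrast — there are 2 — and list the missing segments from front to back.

/t̪/, /k/

bilabial: plain /p/, aspirated /pʰ/, ejective /pʼ/.
dental: plain —, aspirated /t̪ʰ/, ejective /t̪ʼ/.
alveolar: plain /t/, aspirated /tʰ/, ejective /tʼ/.
retroflex: plain /ʈ/, aspirated /ʈʰ/, ejective /ʈʼ/.
velar: plain —, aspirated /kʰ/, ejective /kʼ/.
uvular: plain /q/, aspirated /qʰ/, ejective /qʼ/.
Gaps, from front to back: dental lacks plain (/t̪/); velar lacks plain (/k/).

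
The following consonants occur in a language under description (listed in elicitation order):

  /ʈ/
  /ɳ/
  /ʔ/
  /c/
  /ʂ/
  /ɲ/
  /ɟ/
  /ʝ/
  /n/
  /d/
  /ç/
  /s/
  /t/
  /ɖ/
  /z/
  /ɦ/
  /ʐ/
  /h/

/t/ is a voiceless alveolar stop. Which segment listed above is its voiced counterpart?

The voiced counterpart is a voiced alveolar stop — in this inventory, /d/.

/d/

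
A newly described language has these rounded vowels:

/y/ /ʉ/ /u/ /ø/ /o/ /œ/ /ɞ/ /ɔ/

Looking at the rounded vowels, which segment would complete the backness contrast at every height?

/ɵ/

height            front     central   back    
high              y         ʉ         u       
high-mid          ø         —         o       
low-mid           œ         ɞ         ɔ       
The high-mid row has no central member, so the gap is the high-mid central rounded vowel /ɵ/.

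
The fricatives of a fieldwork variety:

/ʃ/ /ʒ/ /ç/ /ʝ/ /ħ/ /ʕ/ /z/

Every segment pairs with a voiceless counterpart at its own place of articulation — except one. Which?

/z/

Postalveolar: /ʃ/ ~ /ʒ/
Palatal: /ç/ ~ /ʝ/
Pharyngeal: /ħ/ ~ /ʕ/
Alveolar: only /z/ (voiced); no voiceless partner.
So /z/ is the unpaired segment.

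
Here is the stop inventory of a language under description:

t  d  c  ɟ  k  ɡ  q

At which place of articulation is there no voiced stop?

uvular

place of articulation  voiceless  voiced  
alveolar          t         d       
palatal           c         ɟ       
velar             k         ɡ       
uvular            q         —       
Every place of articulation has a voiced member except uvular, where /ɢ/ would be expected.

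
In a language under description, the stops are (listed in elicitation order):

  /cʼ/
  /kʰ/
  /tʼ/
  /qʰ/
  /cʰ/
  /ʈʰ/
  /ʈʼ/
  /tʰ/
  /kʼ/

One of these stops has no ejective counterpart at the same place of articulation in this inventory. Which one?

Alveolar: /tʰ/ ~ /tʼ/
Retroflex: /ʈʰ/ ~ /ʈʼ/
Palatal: /cʰ/ ~ /cʼ/
Velar: /kʰ/ ~ /kʼ/
Uvular: only /qʰ/ (aspirated); no ejective partner.
So /qʰ/ is the unpaired segment.

/qʰ/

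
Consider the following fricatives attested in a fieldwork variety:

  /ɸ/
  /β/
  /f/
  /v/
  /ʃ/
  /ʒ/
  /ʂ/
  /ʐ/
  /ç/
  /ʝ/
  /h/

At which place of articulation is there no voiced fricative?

glottal

Voiceless: /ɸ/ (bilabial), /f/ (labiodental), /ʃ/ (postalveolar), /ʂ/ (retroflex), /ç/ (palatal), /h/ (glottal).
Voiced: /β/ (bilabial), /v/ (labiodental), /ʒ/ (postalveolar), /ʐ/ (retroflex), /ʝ/ (palatal).
Every place of articulation has a voiced member except glottal, where /ɦ/ would be expected.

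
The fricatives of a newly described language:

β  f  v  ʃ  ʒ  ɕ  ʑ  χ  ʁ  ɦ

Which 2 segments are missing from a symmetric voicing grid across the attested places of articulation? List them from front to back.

/ɸ/, /h/

bilabial: voiceless —, voiced /β/.
labiodental: voiceless /f/, voiced /v/.
postalveolar: voiceless /ʃ/, voiced /ʒ/.
alveolo-palatal: voiceless /ɕ/, voiced /ʑ/.
uvular: voiceless /χ/, voiced /ʁ/.
glottal: voiceless —, voiced /ɦ/.
Gaps, from front to back: bilabial lacks voiceless (/ɸ/); glottal lacks voiceless (/h/).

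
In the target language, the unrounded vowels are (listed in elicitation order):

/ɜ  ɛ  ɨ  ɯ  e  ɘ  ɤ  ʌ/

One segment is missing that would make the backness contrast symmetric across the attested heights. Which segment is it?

height            front     central   back    
high              —         ɨ         ɯ       
high-mid          e         ɘ         ɤ       
low-mid           ɛ         ɜ         ʌ       
The high row has no front member, so the gap is the high front unrounded vowel /i/.

/i/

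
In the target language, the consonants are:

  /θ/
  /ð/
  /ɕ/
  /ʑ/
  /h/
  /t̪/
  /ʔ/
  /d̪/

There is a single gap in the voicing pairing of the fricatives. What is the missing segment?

/ɦ/

Voiceless: /θ/ (dental), /ɕ/ (alveolo-palatal), /h/ (glottal).
Voiced: /ð/ (dental), /ʑ/ (alveolo-palatal).
The glottal row has no voiced member, so the gap is the voiced glottal fricative /ɦ/.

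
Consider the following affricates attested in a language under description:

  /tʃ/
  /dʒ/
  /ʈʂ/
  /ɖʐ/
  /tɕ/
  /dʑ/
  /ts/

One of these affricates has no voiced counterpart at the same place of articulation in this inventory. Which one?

Postalveolar: /tʃ/ ~ /dʒ/
Retroflex: /ʈʂ/ ~ /ɖʐ/
Alveolo-palatal: /tɕ/ ~ /dʑ/
Alveolar: only /ts/ (voiceless); no voiced partner.
So /ts/ is the unpaired segment.

/ts/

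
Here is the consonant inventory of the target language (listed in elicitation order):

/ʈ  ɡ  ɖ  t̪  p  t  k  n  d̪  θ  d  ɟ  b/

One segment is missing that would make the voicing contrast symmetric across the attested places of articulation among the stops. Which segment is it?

/c/

bilabial: voiceless /p/, voiced /b/.
dental: voiceless /t̪/, voiced /d̪/.
alveolar: voiceless /t/, voiced /d/.
retroflex: voiceless /ʈ/, voiced /ɖ/.
palatal: voiceless —, voiced /ɟ/.
velar: voiceless /k/, voiced /ɡ/.
The palatal row has no voiceless member, so the gap is the voiceless palatal stop /c/.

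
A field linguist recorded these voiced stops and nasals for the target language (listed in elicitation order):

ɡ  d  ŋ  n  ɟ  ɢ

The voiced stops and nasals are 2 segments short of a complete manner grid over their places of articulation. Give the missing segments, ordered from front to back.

alveolar: oral stop /d/, nasal /n/.
palatal: oral stop /ɟ/, nasal —.
velar: oral stop /ɡ/, nasal /ŋ/.
uvular: oral stop /ɢ/, nasal —.
Gaps, from front to back: palatal lacks nasal (/ɲ/); uvular lacks nasal (/ɴ/).

/ɲ/, /ɴ/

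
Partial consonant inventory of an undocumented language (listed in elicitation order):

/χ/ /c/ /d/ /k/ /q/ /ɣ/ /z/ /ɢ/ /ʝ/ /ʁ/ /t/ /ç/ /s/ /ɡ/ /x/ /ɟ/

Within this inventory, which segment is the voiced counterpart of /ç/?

/ç/ is a voiceless palatal fricative.
The voiced counterpart is a voiced palatal fricative — in this inventory, /ʝ/.

/ʝ/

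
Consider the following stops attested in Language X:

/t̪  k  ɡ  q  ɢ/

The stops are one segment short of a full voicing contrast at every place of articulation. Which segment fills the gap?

dental: voiceless /t̪/, voiced —.
velar: voiceless /k/, voiced /ɡ/.
uvular: voiceless /q/, voiced /ɢ/.
The dental row has no voiced member, so the gap is the voiced dental stop /d̪/.

/d̪/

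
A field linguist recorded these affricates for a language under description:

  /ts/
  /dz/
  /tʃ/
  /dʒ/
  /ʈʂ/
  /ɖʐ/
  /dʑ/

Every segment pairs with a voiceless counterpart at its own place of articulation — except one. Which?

Alveolar: /ts/ ~ /dz/
Postalveolar: /tʃ/ ~ /dʒ/
Retroflex: /ʈʂ/ ~ /ɖʐ/
Alveolo-palatal: only /dʑ/ (voiced); no voiceless partner.
So /dʑ/ is the unpaired segment.

/dʑ/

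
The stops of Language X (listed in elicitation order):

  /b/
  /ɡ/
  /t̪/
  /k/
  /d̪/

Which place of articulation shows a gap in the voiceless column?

bilabial

Voiceless: /t̪/ (dental), /k/ (velar).
Voiced: /b/ (bilabial), /d̪/ (dental), /ɡ/ (velar).
Every place of articulation has a voiceless member except bilabial, where /p/ would be expected.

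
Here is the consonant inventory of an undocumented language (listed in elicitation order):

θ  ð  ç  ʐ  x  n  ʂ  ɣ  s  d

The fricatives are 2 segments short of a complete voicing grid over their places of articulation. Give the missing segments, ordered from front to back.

Voiceless: /θ/ (dental), /s/ (alveolar), /ʂ/ (retroflex), /ç/ (palatal), /x/ (velar).
Voiced: /ð/ (dental), /ʐ/ (retroflex), /ɣ/ (velar).
Gaps, from front to back: alveolar lacks voiced (/z/); palatal lacks voiced (/ʝ/).

/z/, /ʝ/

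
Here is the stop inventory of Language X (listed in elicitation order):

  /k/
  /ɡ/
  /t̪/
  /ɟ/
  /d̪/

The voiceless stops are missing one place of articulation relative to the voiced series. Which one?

palatal

place of articulation  voiceless  voiced  
dental            t̪        d̪      
palatal           —         ɟ       
velar             k         ɡ       
Every place of articulation has a voiceless member except palatal, where /c/ would be expected.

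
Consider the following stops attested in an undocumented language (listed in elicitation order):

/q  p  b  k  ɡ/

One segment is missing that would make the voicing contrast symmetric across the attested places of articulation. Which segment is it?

/ɢ/

bilabial: voiceless /p/, voiced /b/.
velar: voiceless /k/, voiced /ɡ/.
uvular: voiceless /q/, voiced —.
The uvular row has no voiced member, so the gap is the voiced uvular stop /ɢ/.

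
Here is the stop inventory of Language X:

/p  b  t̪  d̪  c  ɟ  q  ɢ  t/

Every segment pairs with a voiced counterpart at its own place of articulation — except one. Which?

/t/

Bilabial: /p/ ~ /b/
Dental: /t̪/ ~ /d̪/
Palatal: /c/ ~ /ɟ/
Uvular: /q/ ~ /ɢ/
Alveolar: only /t/ (voiceless); no voiced partner.
So /t/ is the unpaired segment.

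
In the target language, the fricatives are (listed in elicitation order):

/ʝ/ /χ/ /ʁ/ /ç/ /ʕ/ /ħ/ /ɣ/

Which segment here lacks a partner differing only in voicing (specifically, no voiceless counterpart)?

/ɣ/

Palatal: /ç/ ~ /ʝ/
Uvular: /χ/ ~ /ʁ/
Pharyngeal: /ħ/ ~ /ʕ/
Velar: only /ɣ/ (voiced); no voiceless partner.
So /ɣ/ is the unpaired segment.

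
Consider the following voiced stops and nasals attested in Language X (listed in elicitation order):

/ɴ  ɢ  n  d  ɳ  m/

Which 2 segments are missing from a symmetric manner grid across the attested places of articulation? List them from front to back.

/b/, /ɖ/

place of articulation  oral stop  nasal   
bilabial          —         m       
alveolar          d         n       
retroflex         —         ɳ       
uvular            ɢ         ɴ       
Gaps, from front to back: bilabial lacks oral stop (/b/); retroflex lacks oral stop (/ɖ/).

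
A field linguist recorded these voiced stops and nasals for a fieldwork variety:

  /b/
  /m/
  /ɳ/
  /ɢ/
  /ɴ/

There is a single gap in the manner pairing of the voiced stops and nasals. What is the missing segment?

/ɖ/

Oral stop: /b/ (bilabial), /ɢ/ (uvular).
Nasal: /m/ (bilabial), /ɳ/ (retroflex), /ɴ/ (uvular).
The retroflex row has no oral stop member, so the gap is the retroflex oral stop /ɖ/.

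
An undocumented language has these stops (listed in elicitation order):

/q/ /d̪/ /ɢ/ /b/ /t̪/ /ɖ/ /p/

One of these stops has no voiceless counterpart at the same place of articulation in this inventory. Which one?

/ɖ/

Bilabial: /p/ ~ /b/
Dental: /t̪/ ~ /d̪/
Uvular: /q/ ~ /ɢ/
Retroflex: only /ɖ/ (voiced); no voiceless partner.
So /ɖ/ is the unpaired segment.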